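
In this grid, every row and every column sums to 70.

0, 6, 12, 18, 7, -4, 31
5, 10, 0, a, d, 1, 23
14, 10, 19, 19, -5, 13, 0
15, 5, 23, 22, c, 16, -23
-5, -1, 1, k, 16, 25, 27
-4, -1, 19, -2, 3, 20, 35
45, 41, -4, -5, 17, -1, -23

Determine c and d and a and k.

Row 4 has 15 + 5 + 23 + 22 + 16 − 23 = 58; the blank must be 70 − 58 = 12.
Column 5 has 7 − 5 + 12 + 16 + 3 + 17 = 50; the blank must be 70 − 50 = 20.
Row 2 has 5 + 10 + 0 + 20 + 1 + 23 = 59; the blank must be 70 − 59 = 11.
Row 5 has -5 − 1 + 1 + 16 + 25 + 27 = 63; the blank must be 70 − 63 = 7.

c = 12, d = 20, a = 11, k = 7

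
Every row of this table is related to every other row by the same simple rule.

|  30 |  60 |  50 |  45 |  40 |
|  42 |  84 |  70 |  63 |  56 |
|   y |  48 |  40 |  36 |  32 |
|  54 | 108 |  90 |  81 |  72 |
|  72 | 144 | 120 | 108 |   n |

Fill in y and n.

y = 24, n = 96

Each row is a constant multiple of every other row — this is a multiplication table with the headers hidden.
Row 3 is 48/60 = 4/5 times row 1, so its entry in column 1 is 30 × 4/5 = 24.
Row 5 is 144/60 = 12/5 times row 1, so its entry in column 5 is 40 × 12/5 = 96.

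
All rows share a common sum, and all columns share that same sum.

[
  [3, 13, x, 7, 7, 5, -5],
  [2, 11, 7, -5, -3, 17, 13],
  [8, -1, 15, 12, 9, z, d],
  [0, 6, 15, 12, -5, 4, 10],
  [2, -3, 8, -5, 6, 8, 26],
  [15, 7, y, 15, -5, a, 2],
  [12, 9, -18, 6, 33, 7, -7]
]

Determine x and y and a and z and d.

x = 12, y = 3, a = 5, z = -4, d = 3

Rows 2 and 4 both sum to 42, so that's the common total.
The known cells in row 1 total 30, leaving 42 − 30 = 12 for the blank.
The known cells in column 7 total 39, leaving 42 − 39 = 3 for the blank.
The known cells in row 3 total 46, leaving 42 − 46 = -4 for the blank.
The known cells in column 6 total 37, leaving 42 − 37 = 5 for the blank.
The known cells in row 6 total 39, leaving 42 − 39 = 3 for the blank.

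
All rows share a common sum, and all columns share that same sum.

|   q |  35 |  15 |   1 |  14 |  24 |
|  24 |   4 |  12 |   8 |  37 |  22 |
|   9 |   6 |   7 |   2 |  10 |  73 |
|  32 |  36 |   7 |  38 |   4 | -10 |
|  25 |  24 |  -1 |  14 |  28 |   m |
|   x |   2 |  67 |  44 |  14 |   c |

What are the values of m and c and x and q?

m = 17, c = -19, x = -1, q = 18

Rows 2 and 3 both sum to 107, so that's the common total.
Row 5: 25 + 24 − 1 + 14 + 28 = 90, so its missing entry is 107 − 90 = 17.
Column 6: 24 + 22 + 73 − 10 + 17 = 126, so its missing entry is 107 − 126 = -19.
Row 6: 2 + 67 + 44 + 14 − 19 = 108, so its missing entry is 107 − 108 = -1.
Row 1: 35 + 15 + 1 + 14 + 24 = 89, so its missing entry is 107 − 89 = 18.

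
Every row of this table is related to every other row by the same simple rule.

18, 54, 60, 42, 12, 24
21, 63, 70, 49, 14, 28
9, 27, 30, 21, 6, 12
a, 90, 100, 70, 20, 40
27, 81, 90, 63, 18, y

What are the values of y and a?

Each row is a constant multiple of every other row — this is a multiplication table with the headers hidden.
Row 5 is 90/60 = 3/2 times row 1, so its entry in column 6 is 24 × 3/2 = 36.
Row 4 is 100/60 = 5/3 times row 1, so its entry in column 1 is 18 × 5/3 = 30.

y = 36, a = 30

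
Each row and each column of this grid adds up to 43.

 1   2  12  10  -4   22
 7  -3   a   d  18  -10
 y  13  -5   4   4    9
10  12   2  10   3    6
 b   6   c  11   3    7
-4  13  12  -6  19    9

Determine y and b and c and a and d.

The known cells in row 3 total 25, leaving 43 − 25 = 18 for the blank.
The known cells in column 1 total 32, leaving 43 − 32 = 11 for the blank.
The known cells in row 5 total 38, leaving 43 − 38 = 5 for the blank.
The known cells in column 3 total 26, leaving 43 − 26 = 17 for the blank.
The known cells in row 2 total 29, leaving 43 − 29 = 14 for the blank.

y = 18, b = 11, c = 5, a = 17, d = 14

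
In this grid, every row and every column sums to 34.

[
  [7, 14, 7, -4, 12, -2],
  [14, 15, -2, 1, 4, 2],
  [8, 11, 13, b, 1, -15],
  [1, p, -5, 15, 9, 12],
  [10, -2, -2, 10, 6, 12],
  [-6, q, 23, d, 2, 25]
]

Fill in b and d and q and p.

b = 16, d = -4, q = -6, p = 2

Row 3 has 8 + 11 + 13 + 1 − 15 = 18; the blank must be 34 − 18 = 16.
Row 4 has 1 − 5 + 15 + 9 + 12 = 32; the blank must be 34 − 32 = 2.
Column 4 has -4 + 1 + 16 + 15 + 10 = 38; the blank must be 34 − 38 = -4.
Row 6 has -6 + 23 − 4 + 2 + 25 = 40; the blank must be 34 − 40 = -6.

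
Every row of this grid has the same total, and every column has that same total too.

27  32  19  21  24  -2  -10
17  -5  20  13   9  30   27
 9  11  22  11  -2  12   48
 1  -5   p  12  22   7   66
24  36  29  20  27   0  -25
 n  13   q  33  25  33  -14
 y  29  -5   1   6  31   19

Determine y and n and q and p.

Rows 1 and 2 both sum to 111, so that's the common total.
Row 4: 1 − 5 + 12 + 22 + 7 + 66 = 103, so its missing entry is 111 − 103 = 8.
Column 3: 19 + 20 + 22 + 8 + 29 − 5 = 93, so its missing entry is 111 − 93 = 18.
Row 6: 13 + 18 + 33 + 25 + 33 − 14 = 108, so its missing entry is 111 − 108 = 3.
Row 7: 29 − 5 + 1 + 6 + 31 + 19 = 81, so its missing entry is 111 − 81 = 30.

y = 30, n = 3, q = 18, p = 8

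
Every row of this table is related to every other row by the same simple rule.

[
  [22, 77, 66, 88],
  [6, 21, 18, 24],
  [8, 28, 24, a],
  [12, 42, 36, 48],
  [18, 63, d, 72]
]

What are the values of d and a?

Each row is a constant multiple of every other row — this is a multiplication table with the headers hidden.
Row 5 is 63/77 = 9/11 times row 1, so its entry in column 3 is 66 × 9/11 = 54.
Row 3 is 28/77 = 4/11 times row 1, so its entry in column 4 is 88 × 4/11 = 32.

d = 54, a = 32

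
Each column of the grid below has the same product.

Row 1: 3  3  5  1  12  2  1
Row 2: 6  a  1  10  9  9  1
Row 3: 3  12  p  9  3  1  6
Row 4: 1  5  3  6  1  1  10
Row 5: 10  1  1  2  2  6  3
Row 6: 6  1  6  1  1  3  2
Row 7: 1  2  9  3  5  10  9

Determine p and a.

Columns 1 and 7 each multiply to 3240, so every column has product 3240.
Column 3: 5×1×3×1×6×9 = 810, so the missing entry is 3240 ÷ 810 = 4.
Column 2: 3×12×5×1×1×2 = 360, so the missing entry is 3240 ÷ 360 = 9.

p = 4, a = 9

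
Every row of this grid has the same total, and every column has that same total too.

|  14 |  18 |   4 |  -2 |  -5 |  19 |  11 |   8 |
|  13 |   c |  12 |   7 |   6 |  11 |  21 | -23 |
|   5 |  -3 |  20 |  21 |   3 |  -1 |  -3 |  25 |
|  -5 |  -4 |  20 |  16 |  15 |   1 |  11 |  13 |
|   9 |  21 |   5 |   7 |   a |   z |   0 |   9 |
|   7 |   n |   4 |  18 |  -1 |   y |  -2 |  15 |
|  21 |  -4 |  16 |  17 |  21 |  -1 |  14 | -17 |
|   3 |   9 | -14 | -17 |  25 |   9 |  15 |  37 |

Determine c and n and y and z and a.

Rows 1 and 3 both sum to 67, so that's the common total.
Column 5 has -5 + 6 + 3 + 15 − 1 + 21 + 25 = 64; the blank must be 67 − 64 = 3.
Row 2 has 13 + 12 + 7 + 6 + 11 + 21 − 23 = 47; the blank must be 67 − 47 = 20.
Column 2 has 18 + 20 − 3 − 4 + 21 − 4 + 9 = 57; the blank must be 67 − 57 = 10.
Row 6 has 7 + 10 + 4 + 18 − 1 − 2 + 15 = 51; the blank must be 67 − 51 = 16.
Row 5 has 9 + 21 + 5 + 7 + 3 + 0 + 9 = 54; the blank must be 67 − 54 = 13.

c = 20, n = 10, y = 16, z = 13, a = 3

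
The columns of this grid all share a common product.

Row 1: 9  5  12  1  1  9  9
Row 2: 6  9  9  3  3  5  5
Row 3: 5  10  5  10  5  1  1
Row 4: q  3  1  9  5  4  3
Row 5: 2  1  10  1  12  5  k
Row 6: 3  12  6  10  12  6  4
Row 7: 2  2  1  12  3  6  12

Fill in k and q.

k = 5, q = 10

Columns 2 and 5 each multiply to 32400, so every column has product 32400.
Column 7: 9×5×1×3×4×12 = 6480, so the missing entry is 32400 ÷ 6480 = 5.
Column 1: 9×6×5×2×3×2 = 3240, so the missing entry is 32400 ÷ 3240 = 10.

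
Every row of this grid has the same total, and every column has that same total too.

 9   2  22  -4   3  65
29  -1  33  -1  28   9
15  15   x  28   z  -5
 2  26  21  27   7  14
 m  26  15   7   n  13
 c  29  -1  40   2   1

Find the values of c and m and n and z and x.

c = 26, m = 16, n = 20, z = 37, x = 7

Rows 1 and 2 both sum to 97, so that's the common total.
Row 6 has 29 − 1 + 40 + 2 + 1 = 71; the blank must be 97 − 71 = 26.
Column 1 has 9 + 29 + 15 + 2 + 26 = 81; the blank must be 97 − 81 = 16.
Row 5 has 16 + 26 + 15 + 7 + 13 = 77; the blank must be 97 − 77 = 20.
Column 5 has 3 + 28 + 7 + 20 + 2 = 60; the blank must be 97 − 60 = 37.
Row 3 has 15 + 15 + 28 + 37 − 5 = 90; the blank must be 97 − 90 = 7.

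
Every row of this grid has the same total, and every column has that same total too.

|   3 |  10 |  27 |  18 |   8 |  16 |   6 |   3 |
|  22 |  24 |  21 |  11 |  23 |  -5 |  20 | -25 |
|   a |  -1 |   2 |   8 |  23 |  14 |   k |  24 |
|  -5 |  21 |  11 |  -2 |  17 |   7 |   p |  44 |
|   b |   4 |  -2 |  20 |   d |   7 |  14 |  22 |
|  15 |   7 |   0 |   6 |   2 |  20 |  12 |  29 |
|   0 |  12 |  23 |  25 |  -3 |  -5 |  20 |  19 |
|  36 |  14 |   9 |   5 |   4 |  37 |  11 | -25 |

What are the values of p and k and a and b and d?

Rows 1 and 2 both sum to 91, so that's the common total.
Column 5 has 8 + 23 + 23 + 17 + 2 − 3 + 4 = 74; the blank must be 91 − 74 = 17.
Row 5 has 4 − 2 + 20 + 17 + 7 + 14 + 22 = 82; the blank must be 91 − 82 = 9.
Column 1 has 3 + 22 − 5 + 9 + 15 + 0 + 36 = 80; the blank must be 91 − 80 = 11.
Row 3 has 11 − 1 + 2 + 8 + 23 + 14 + 24 = 81; the blank must be 91 − 81 = 10.
Row 4 has -5 + 21 + 11 − 2 + 17 + 7 + 44 = 93; the blank must be 91 − 93 = -2.

p = -2, k = 10, a = 11, b = 9, d = 17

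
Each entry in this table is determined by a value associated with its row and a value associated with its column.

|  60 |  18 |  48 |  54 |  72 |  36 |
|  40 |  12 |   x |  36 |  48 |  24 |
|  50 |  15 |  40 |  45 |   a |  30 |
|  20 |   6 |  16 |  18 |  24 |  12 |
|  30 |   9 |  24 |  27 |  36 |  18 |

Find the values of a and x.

a = 60, x = 32

Each row is a constant multiple of every other row — this is a multiplication table with the headers hidden.
Row 3 is 15/18 = 5/6 times row 1, so its entry in column 5 is 72 × 5/6 = 60.
Row 2 is 12/18 = 2/3 times row 1, so its entry in column 3 is 48 × 2/3 = 32.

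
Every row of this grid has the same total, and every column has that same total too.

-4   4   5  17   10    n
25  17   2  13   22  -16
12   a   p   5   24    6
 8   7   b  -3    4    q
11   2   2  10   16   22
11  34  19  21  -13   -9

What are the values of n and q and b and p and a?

n = 31, q = 29, b = 18, p = 17, a = -1

Rows 2 and 5 both sum to 63, so that's the common total.
Column 2 has 4 + 17 + 7 + 2 + 34 = 64; the blank must be 63 − 64 = -1.
Row 1 has -4 + 4 + 5 + 17 + 10 = 32; the blank must be 63 − 32 = 31.
Row 3 has 12 − 1 + 5 + 24 + 6 = 46; the blank must be 63 − 46 = 17.
Column 3 has 5 + 2 + 17 + 2 + 19 = 45; the blank must be 63 − 45 = 18.
Row 4 has 8 + 7 + 18 − 3 + 4 = 34; the blank must be 63 − 34 = 29.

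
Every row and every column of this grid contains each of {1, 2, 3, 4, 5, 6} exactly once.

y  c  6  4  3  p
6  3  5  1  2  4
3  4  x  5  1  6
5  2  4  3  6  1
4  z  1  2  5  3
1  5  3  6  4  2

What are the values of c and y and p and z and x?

At (row 1, col 1): column 1 already has {1, 3, 4, 5, 6}, so the value is 2.
At (row 1, col 6): column 6 already has {1, 2, 3, 4, 6}, so the value is 5.
For row 1, column 2: row 1 already has {2, 3, 4, 5, 6}; that leaves 1.
For row 3, column 3: row 3 already has {1, 3, 4, 5, 6}; that leaves 2.
Cell (5,2): row 5 already has {1, 2, 3, 4, 5} → 6.

c = 1, y = 2, p = 5, z = 6, x = 2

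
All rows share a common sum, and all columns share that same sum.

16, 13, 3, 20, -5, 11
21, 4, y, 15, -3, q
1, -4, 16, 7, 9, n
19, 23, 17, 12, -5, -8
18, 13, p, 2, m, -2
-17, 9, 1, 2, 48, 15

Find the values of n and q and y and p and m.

n = 29, q = 13, y = 8, p = 13, m = 14

Rows 1 and 4 both sum to 58, so that's the common total.
Column 5: -5 − 3 + 9 − 5 + 48 = 44, so its missing entry is 58 − 44 = 14.
Row 5: 18 + 13 + 2 + 14 − 2 = 45, so its missing entry is 58 − 45 = 13.
Column 3: 3 + 16 + 17 + 13 + 1 = 50, so its missing entry is 58 − 50 = 8.
Row 2: 21 + 4 + 8 + 15 − 3 = 45, so its missing entry is 58 − 45 = 13.
Row 3: 1 − 4 + 16 + 7 + 9 = 29, so its missing entry is 58 − 29 = 29.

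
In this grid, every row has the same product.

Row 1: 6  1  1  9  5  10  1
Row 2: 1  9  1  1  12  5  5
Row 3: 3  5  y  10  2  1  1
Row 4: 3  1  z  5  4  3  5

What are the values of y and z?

y = 9, z = 3

Rows 1 and 2 each multiply to 2700, so every row has product 2700.
Row 3: 3×5×10×2×1×1 = 300, so the missing entry is 2700 ÷ 300 = 9.
Row 4: 3×1×5×4×3×5 = 900, so the missing entry is 2700 ÷ 900 = 3.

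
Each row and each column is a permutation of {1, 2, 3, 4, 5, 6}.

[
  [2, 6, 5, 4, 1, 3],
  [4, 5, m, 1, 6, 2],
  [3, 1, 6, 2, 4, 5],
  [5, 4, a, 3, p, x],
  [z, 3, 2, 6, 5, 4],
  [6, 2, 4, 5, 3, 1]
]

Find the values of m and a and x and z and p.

m = 3, a = 1, x = 6, z = 1, p = 2

Cell (2,3): row 2 already has {1, 2, 4, 5, 6} → 3.
Cell (5,1): row 5 already has {2, 3, 4, 5, 6} → 1.
Cell (4,5): column 5 already has {1, 3, 4, 5, 6} → 2.
At (row 4, col 3): column 3 already has {2, 3, 4, 5, 6}, so the value is 1.
Cell (4,6): row 4 already has {1, 2, 3, 4, 5} → 6.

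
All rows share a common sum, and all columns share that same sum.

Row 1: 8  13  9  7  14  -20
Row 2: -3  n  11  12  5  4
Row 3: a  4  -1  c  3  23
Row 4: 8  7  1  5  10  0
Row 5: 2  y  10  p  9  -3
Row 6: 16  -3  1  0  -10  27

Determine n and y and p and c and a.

Rows 1 and 4 both sum to 31, so that's the common total.
The known cells in row 2 total 29, leaving 31 − 29 = 2 for the blank.
The known cells in column 1 total 31, leaving 31 − 31 = 0 for the blank.
The known cells in row 3 total 29, leaving 31 − 29 = 2 for the blank.
The known cells in column 4 total 26, leaving 31 − 26 = 5 for the blank.
The known cells in row 5 total 23, leaving 31 − 23 = 8 for the blank.

n = 2, y = 8, p = 5, c = 2, a = 0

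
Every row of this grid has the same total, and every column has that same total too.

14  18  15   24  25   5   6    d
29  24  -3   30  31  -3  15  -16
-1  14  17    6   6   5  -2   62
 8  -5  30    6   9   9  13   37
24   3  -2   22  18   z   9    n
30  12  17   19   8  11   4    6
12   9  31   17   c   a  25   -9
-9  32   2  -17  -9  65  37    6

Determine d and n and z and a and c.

d = 0, n = 21, z = 12, a = 3, c = 19

Rows 2 and 3 both sum to 107, so that's the common total.
Row 1: 14 + 18 + 15 + 24 + 25 + 5 + 6 = 107, so its missing entry is 107 − 107 = 0.
Column 5: 25 + 31 + 6 + 9 + 18 + 8 − 9 = 88, so its missing entry is 107 − 88 = 19.
Row 7: 12 + 9 + 31 + 17 + 19 + 25 − 9 = 104, so its missing entry is 107 − 104 = 3.
Column 6: 5 − 3 + 5 + 9 + 11 + 3 + 65 = 95, so its missing entry is 107 − 95 = 12.
Row 5: 24 + 3 − 2 + 22 + 18 + 12 + 9 = 86, so its missing entry is 107 − 86 = 21.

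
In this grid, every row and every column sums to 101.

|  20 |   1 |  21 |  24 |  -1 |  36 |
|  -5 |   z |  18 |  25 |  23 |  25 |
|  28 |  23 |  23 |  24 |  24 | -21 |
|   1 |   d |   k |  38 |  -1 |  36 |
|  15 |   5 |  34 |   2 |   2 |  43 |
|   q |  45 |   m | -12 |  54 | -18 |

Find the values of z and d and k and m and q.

z = 15, d = 12, k = 15, m = -10, q = 42

Row 2: -5 + 18 + 25 + 23 + 25 = 86, so its missing entry is 101 − 86 = 15.
Column 2: 1 + 15 + 23 + 5 + 45 = 89, so its missing entry is 101 − 89 = 12.
Column 1: 20 − 5 + 28 + 1 + 15 = 59, so its missing entry is 101 − 59 = 42.
Row 4: 1 + 12 + 38 − 1 + 36 = 86, so its missing entry is 101 − 86 = 15.
Row 6: 42 + 45 − 12 + 54 − 18 = 111, so its missing entry is 101 − 111 = -10.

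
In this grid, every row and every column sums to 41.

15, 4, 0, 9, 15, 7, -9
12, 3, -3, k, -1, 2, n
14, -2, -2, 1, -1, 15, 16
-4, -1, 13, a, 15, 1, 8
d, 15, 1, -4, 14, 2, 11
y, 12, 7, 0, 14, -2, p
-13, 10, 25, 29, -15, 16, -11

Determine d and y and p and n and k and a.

Row 5 has 15 + 1 − 4 + 14 + 2 + 11 = 39; the blank must be 41 − 39 = 2.
Row 4 has -4 − 1 + 13 + 15 + 1 + 8 = 32; the blank must be 41 − 32 = 9.
Column 1 has 15 + 12 + 14 − 4 + 2 − 13 = 26; the blank must be 41 − 26 = 15.
Row 6 has 15 + 12 + 7 + 0 + 14 − 2 = 46; the blank must be 41 − 46 = -5.
Column 7 has -9 + 16 + 8 + 11 − 5 − 11 = 10; the blank must be 41 − 10 = 31.
Row 2 has 12 + 3 − 3 − 1 + 2 + 31 = 44; the blank must be 41 − 44 = -3.

d = 2, y = 15, p = -5, n = 31, k = -3, a = 9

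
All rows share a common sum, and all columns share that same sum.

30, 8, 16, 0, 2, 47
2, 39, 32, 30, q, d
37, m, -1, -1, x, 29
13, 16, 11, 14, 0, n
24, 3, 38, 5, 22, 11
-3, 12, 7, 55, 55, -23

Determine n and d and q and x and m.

n = 49, d = -10, q = 10, x = 14, m = 25

Rows 1 and 5 both sum to 103, so that's the common total.
Column 2 has 8 + 39 + 16 + 3 + 12 = 78; the blank must be 103 − 78 = 25.
Row 3 has 37 + 25 − 1 − 1 + 29 = 89; the blank must be 103 − 89 = 14.
Column 5 has 2 + 14 + 0 + 22 + 55 = 93; the blank must be 103 − 93 = 10.
Row 2 has 2 + 39 + 32 + 30 + 10 = 113; the blank must be 103 − 113 = -10.
Row 4 has 13 + 16 + 11 + 14 + 0 = 54; the blank must be 103 − 54 = 49.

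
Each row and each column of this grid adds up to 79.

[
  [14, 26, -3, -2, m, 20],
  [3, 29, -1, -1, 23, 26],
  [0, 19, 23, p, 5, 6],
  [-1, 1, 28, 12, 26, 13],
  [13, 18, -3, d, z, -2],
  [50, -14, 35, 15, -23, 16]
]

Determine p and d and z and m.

p = 26, d = 29, z = 24, m = 24

Row 3: 0 + 19 + 23 + 5 + 6 = 53, so its missing entry is 79 − 53 = 26.
Row 1: 14 + 26 − 3 − 2 + 20 = 55, so its missing entry is 79 − 55 = 24.
Column 5: 24 + 23 + 5 + 26 − 23 = 55, so its missing entry is 79 − 55 = 24.
Row 5: 13 + 18 − 3 + 24 − 2 = 50, so its missing entry is 79 − 50 = 29.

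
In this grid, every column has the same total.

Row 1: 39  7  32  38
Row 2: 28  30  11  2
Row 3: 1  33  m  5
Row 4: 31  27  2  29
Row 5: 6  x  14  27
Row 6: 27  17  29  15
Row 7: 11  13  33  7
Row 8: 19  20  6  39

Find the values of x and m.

The complete columns each total 162.
Column 2 is missing 162 − 147 = 15 (since 7 + 30 + 33 + 27 + 17 + 13 + 20 = 147).
Column 3 is missing 162 − 127 = 35 (since 32 + 11 + 2 + 14 + 29 + 33 + 6 = 127).

x = 15, m = 35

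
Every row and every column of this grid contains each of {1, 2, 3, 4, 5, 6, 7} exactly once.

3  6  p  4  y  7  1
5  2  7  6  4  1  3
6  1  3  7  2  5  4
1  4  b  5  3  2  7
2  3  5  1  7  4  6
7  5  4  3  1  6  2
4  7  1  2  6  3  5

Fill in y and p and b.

y = 5, p = 2, b = 6

For row 1, column 5: column 5 already has {1, 2, 3, 4, 6, 7}; that leaves 5.
For row 1, column 3: row 1 already has {1, 3, 4, 5, 6, 7}; that leaves 2.
Cell (4,3): row 4 already has {1, 2, 3, 4, 5, 7} → 6.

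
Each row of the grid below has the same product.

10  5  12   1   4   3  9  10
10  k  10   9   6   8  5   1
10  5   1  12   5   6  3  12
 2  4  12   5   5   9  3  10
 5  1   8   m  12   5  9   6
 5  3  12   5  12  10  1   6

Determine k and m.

k = 3, m = 5

Rows 1 and 6 each multiply to 648000, so every row has product 648000.
Row 2: 10×10×9×6×8×5×1 = 216000, so the missing entry is 648000 ÷ 216000 = 3.
Row 5: 5×1×8×12×5×9×6 = 129600, so the missing entry is 648000 ÷ 129600 = 5.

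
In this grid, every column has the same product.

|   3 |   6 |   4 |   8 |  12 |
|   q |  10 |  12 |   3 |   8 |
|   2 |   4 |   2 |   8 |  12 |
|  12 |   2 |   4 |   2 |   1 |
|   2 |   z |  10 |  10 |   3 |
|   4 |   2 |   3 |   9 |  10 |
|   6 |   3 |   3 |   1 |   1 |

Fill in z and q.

z = 12, q = 10

Columns 3 and 5 each multiply to 34560, so every column has product 34560.
Column 2: 6×10×4×2×2×3 = 2880, so the missing entry is 34560 ÷ 2880 = 12.
Column 1: 3×2×12×2×4×6 = 3456, so the missing entry is 34560 ÷ 3456 = 10.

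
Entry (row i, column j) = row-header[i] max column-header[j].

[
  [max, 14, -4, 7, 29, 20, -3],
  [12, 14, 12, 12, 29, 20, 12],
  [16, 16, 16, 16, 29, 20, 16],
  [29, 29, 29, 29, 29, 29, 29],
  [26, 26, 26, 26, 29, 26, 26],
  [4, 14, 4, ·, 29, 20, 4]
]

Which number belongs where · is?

max(4, 7) = 7.

7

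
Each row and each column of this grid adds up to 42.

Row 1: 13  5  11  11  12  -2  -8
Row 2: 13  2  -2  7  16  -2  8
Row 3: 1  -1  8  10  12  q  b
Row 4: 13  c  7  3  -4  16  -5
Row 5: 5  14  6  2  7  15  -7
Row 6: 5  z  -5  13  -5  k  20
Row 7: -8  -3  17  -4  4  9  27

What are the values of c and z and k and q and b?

c = 12, z = 13, k = 1, q = 5, b = 7

The known cells in row 4 total 30, leaving 42 − 30 = 12 for the blank.
The known cells in column 2 total 29, leaving 42 − 29 = 13 for the blank.
The known cells in row 6 total 41, leaving 42 − 41 = 1 for the blank.
The known cells in column 7 total 35, leaving 42 − 35 = 7 for the blank.
The known cells in row 3 total 37, leaving 42 − 37 = 5 for the blank.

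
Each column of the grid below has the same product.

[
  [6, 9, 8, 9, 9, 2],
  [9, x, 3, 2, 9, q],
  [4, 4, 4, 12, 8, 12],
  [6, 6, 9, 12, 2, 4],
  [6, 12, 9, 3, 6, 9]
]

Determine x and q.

x = 3, q = 9

Columns 1 and 3 each multiply to 7776, so every column has product 7776.
Column 2: 9×4×6×12 = 2592, so the missing entry is 7776 ÷ 2592 = 3.
Column 6: 2×12×4×9 = 864, so the missing entry is 7776 ÷ 864 = 9.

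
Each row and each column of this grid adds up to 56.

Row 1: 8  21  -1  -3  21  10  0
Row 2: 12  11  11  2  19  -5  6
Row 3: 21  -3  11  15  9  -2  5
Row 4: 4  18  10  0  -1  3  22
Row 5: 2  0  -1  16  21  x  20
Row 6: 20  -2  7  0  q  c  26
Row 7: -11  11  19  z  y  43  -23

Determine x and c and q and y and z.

x = -2, c = 9, q = -4, y = -9, z = 26

Row 5 has 2 + 0 − 1 + 16 + 21 + 20 = 58; the blank must be 56 − 58 = -2.
Column 6 has 10 − 5 − 2 + 3 − 2 + 43 = 47; the blank must be 56 − 47 = 9.
Row 6 has 20 − 2 + 7 + 0 + 9 + 26 = 60; the blank must be 56 − 60 = -4.
Column 5 has 21 + 19 + 9 − 1 + 21 − 4 = 65; the blank must be 56 − 65 = -9.
Row 7 has -11 + 11 + 19 − 9 + 43 − 23 = 30; the blank must be 56 − 30 = 26.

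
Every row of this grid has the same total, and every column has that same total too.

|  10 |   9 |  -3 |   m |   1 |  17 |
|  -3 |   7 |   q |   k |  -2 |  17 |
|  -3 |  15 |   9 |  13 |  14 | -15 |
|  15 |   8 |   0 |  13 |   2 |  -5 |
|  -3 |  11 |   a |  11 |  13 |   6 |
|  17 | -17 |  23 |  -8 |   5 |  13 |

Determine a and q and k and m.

a = -5, q = 9, k = 5, m = -1

Rows 3 and 4 both sum to 33, so that's the common total.
The known cells in row 5 total 38, leaving 33 − 38 = -5 for the blank.
The known cells in column 3 total 24, leaving 33 − 24 = 9 for the blank.
The known cells in row 2 total 28, leaving 33 − 28 = 5 for the blank.
The known cells in row 1 total 34, leaving 33 − 34 = -1 for the blank.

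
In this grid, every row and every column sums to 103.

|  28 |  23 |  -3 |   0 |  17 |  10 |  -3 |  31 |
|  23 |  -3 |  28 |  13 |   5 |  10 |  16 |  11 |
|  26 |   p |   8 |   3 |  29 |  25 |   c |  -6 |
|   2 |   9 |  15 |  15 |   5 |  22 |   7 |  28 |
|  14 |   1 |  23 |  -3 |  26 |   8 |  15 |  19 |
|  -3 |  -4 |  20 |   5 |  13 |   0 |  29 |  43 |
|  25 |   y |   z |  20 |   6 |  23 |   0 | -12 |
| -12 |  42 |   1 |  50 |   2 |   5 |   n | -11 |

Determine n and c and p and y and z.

n = 26, c = 13, p = 5, y = 30, z = 11

Column 3 has -3 + 28 + 8 + 15 + 23 + 20 + 1 = 92; the blank must be 103 − 92 = 11.
Row 7 has 25 + 11 + 20 + 6 + 23 + 0 − 12 = 73; the blank must be 103 − 73 = 30.
Column 2 has 23 − 3 + 9 + 1 − 4 + 30 + 42 = 98; the blank must be 103 − 98 = 5.
Row 8 has -12 + 42 + 1 + 50 + 2 + 5 − 11 = 77; the blank must be 103 − 77 = 26.
Row 3 has 26 + 5 + 8 + 3 + 29 + 25 − 6 = 90; the blank must be 103 − 90 = 13.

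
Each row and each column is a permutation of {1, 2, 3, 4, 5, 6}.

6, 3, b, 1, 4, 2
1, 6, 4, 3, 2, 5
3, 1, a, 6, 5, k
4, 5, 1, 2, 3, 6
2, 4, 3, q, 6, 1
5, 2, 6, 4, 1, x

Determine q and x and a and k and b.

Cell (6,6): row 6 already has {1, 2, 4, 5, 6} → 3.
For row 5, column 4: row 5 already has {1, 2, 3, 4, 6}; that leaves 5.
At (row 1, col 3): row 1 already has {1, 2, 3, 4, 6}, so the value is 5.
For row 3, column 3: column 3 already has {1, 3, 4, 5, 6}; that leaves 2.
At (row 3, col 6): row 3 already has {1, 2, 3, 5, 6}, so the value is 4.

q = 5, x = 3, a = 2, k = 4, b = 5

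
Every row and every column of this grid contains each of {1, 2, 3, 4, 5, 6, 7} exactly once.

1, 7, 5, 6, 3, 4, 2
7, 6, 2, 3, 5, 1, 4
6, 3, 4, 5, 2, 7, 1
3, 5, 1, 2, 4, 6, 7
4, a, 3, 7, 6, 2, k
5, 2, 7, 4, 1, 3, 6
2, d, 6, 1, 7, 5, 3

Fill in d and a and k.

d = 4, a = 1, k = 5

At (row 7, col 2): row 7 already has {1, 2, 3, 5, 6, 7}, so the value is 4.
At (row 5, col 7): column 7 already has {1, 2, 3, 4, 6, 7}, so the value is 5.
Cell (5,2): row 5 already has {2, 3, 4, 5, 6, 7} → 1.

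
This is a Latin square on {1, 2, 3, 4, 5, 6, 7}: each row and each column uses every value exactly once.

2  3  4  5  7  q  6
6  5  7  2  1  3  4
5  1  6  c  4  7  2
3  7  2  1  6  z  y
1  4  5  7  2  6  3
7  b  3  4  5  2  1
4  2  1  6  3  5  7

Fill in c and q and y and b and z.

For row 6, column 2: row 6 already has {1, 2, 3, 4, 5, 7}; that leaves 6.
At (row 3, col 4): row 3 already has {1, 2, 4, 5, 6, 7}, so the value is 3.
For row 1, column 6: row 1 already has {2, 3, 4, 5, 6, 7}; that leaves 1.
For row 4, column 7: column 7 already has {1, 2, 3, 4, 6, 7}; that leaves 5.
Cell (4,6): row 4 already has {1, 2, 3, 5, 6, 7} → 4.

c = 3, q = 1, y = 5, b = 6, z = 4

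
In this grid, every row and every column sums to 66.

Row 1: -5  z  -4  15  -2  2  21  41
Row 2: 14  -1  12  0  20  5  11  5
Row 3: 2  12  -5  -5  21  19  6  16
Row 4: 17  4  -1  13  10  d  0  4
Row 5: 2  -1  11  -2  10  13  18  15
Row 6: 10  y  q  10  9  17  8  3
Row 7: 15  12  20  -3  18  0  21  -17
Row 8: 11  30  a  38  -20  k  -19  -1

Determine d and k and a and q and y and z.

Row 1: -5 − 4 + 15 − 2 + 2 + 21 + 41 = 68, so its missing entry is 66 − 68 = -2.
Column 2: -2 − 1 + 12 + 4 − 1 + 12 + 30 = 54, so its missing entry is 66 − 54 = 12.
Row 4: 17 + 4 − 1 + 13 + 10 + 0 + 4 = 47, so its missing entry is 66 − 47 = 19.
Column 6: 2 + 5 + 19 + 19 + 13 + 17 + 0 = 75, so its missing entry is 66 − 75 = -9.
Row 8: 11 + 30 + 38 − 20 − 9 − 19 − 1 = 30, so its missing entry is 66 − 30 = 36.
Row 6: 10 + 12 + 10 + 9 + 17 + 8 + 3 = 69, so its missing entry is 66 − 69 = -3.

d = 19, k = -9, a = 36, q = -3, y = 12, z = -2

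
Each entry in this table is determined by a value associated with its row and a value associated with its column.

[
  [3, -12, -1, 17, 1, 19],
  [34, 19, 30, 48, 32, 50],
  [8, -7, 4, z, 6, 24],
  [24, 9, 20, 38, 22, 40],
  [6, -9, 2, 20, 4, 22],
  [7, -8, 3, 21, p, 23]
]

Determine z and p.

The difference between any two rows is the same in every column — this is an addition table with the headers hidden.
Row 3 minus row 1 is 24 − 19 = 5, so its entry in column 4 is 17 + 5 = 22.
Row 6 minus row 1 is 23 − 19 = 4, so its entry in column 5 is 1 + 4 = 5.

z = 22, p = 5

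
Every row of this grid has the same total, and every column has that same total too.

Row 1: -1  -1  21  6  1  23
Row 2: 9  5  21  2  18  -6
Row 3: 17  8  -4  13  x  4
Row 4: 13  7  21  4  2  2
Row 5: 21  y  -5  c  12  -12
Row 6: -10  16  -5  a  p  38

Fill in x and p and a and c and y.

Rows 1 and 2 both sum to 49, so that's the common total.
The known cells in row 3 total 38, leaving 49 − 38 = 11 for the blank.
The known cells in column 5 total 44, leaving 49 − 44 = 5 for the blank.
The known cells in row 6 total 44, leaving 49 − 44 = 5 for the blank.
The known cells in column 4 total 30, leaving 49 − 30 = 19 for the blank.
The known cells in row 5 total 35, leaving 49 − 35 = 14 for the blank.

x = 11, p = 5, a = 5, c = 19, y = 14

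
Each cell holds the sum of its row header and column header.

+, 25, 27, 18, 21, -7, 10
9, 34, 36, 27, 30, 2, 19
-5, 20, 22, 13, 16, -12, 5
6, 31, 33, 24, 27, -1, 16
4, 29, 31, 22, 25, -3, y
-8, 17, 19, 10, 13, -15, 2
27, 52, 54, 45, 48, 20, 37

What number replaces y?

14

4 + 10 = 14.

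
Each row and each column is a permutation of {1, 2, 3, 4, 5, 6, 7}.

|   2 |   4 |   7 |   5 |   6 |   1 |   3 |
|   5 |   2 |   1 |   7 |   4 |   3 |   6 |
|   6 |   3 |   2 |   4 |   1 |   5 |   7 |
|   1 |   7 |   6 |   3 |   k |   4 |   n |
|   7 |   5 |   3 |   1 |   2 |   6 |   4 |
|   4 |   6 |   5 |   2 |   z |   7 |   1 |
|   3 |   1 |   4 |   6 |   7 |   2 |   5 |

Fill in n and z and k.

n = 2, z = 3, k = 5

At (row 6, col 5): row 6 already has {1, 2, 4, 5, 6, 7}, so the value is 3.
For row 4, column 5: column 5 already has {1, 2, 3, 4, 6, 7}; that leaves 5.
Cell (4,7): row 4 already has {1, 3, 4, 5, 6, 7} → 2.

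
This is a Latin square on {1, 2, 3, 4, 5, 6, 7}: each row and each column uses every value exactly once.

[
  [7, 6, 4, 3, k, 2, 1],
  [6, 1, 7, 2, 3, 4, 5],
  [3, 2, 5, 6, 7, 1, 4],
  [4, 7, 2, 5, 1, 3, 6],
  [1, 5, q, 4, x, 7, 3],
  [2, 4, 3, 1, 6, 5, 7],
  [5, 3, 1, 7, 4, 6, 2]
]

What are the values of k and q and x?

Cell (1,5): row 1 already has {1, 2, 3, 4, 6, 7} → 5.
For row 5, column 5: column 5 already has {1, 3, 4, 5, 6, 7}; that leaves 2.
For row 5, column 3: row 5 already has {1, 2, 3, 4, 5, 7}; that leaves 6.

k = 5, q = 6, x = 2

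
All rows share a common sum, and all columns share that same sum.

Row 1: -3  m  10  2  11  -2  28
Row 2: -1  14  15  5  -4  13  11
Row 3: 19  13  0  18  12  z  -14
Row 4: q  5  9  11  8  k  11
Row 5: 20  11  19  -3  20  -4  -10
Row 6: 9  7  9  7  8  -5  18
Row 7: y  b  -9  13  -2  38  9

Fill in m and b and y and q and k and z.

Rows 2 and 5 both sum to 53, so that's the common total.
Row 1: -3 + 10 + 2 + 11 − 2 + 28 = 46, so its missing entry is 53 − 46 = 7.
Column 2: 7 + 14 + 13 + 5 + 11 + 7 = 57, so its missing entry is 53 − 57 = -4.
Row 7: -4 − 9 + 13 − 2 + 38 + 9 = 45, so its missing entry is 53 − 45 = 8.
Column 1: -3 − 1 + 19 + 20 + 9 + 8 = 52, so its missing entry is 53 − 52 = 1.
Row 3: 19 + 13 + 0 + 18 + 12 − 14 = 48, so its missing entry is 53 − 48 = 5.
Row 4: 1 + 5 + 9 + 11 + 8 + 11 = 45, so its missing entry is 53 − 45 = 8.

m = 7, b = -4, y = 8, q = 1, k = 8, z = 5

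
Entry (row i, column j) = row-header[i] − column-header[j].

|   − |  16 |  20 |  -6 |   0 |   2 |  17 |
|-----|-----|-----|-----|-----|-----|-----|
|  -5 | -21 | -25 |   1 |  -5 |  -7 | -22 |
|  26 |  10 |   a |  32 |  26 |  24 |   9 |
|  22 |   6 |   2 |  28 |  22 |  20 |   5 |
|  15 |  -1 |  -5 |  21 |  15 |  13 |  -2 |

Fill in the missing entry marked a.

26 − 20 = 6.

6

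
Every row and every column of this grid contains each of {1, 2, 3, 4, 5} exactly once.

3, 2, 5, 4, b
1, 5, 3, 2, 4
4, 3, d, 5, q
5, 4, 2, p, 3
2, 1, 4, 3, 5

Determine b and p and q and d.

b = 1, p = 1, q = 2, d = 1

Cell (4,4): row 4 already has {2, 3, 4, 5} → 1.
At (row 1, col 5): row 1 already has {2, 3, 4, 5}, so the value is 1.
At (row 3, col 5): column 5 already has {1, 3, 4, 5}, so the value is 2.
For row 3, column 3: row 3 already has {2, 3, 4, 5}; that leaves 1.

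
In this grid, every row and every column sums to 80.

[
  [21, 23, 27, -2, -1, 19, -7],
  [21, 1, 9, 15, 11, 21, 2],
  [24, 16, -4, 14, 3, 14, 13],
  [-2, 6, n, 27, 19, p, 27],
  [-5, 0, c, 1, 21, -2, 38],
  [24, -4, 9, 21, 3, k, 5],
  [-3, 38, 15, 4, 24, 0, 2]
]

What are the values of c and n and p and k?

c = 27, n = -3, p = 6, k = 22

Row 6 has 24 − 4 + 9 + 21 + 3 + 5 = 58; the blank must be 80 − 58 = 22.
Column 6 has 19 + 21 + 14 − 2 + 22 + 0 = 74; the blank must be 80 − 74 = 6.
Row 4 has -2 + 6 + 27 + 19 + 6 + 27 = 83; the blank must be 80 − 83 = -3.
Row 5 has -5 + 0 + 1 + 21 − 2 + 38 = 53; the blank must be 80 − 53 = 27.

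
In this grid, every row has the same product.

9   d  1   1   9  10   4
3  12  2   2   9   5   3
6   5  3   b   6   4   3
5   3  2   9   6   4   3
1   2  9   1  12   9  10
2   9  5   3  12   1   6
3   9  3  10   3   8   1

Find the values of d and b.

d = 6, b = 3

Rows 5 and 7 each multiply to 19440, so every row has product 19440.
Row 1: 9×1×1×9×10×4 = 3240, so the missing entry is 19440 ÷ 3240 = 6.
Row 3: 6×5×3×6×4×3 = 6480, so the missing entry is 19440 ÷ 6480 = 3.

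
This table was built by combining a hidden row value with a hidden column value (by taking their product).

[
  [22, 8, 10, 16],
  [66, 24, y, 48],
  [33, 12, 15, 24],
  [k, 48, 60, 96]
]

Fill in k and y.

k = 132, y = 30

Each row is a constant multiple of every other row — this is a multiplication table with the headers hidden.
Row 4 is 48/8 = 6/1 times row 1, so its entry in column 1 is 22 × 6/1 = 132.
Row 2 is 24/8 = 3/1 times row 1, so its entry in column 3 is 10 × 3/1 = 30.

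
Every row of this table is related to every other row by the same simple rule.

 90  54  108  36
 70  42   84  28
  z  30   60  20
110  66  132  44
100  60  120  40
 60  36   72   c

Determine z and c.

Each row is a constant multiple of every other row — this is a multiplication table with the headers hidden.
Row 3 is 30/54 = 5/9 times row 1, so its entry in column 1 is 90 × 5/9 = 50.
Row 6 is 36/54 = 2/3 times row 1, so its entry in column 4 is 36 × 2/3 = 24.

z = 50, c = 24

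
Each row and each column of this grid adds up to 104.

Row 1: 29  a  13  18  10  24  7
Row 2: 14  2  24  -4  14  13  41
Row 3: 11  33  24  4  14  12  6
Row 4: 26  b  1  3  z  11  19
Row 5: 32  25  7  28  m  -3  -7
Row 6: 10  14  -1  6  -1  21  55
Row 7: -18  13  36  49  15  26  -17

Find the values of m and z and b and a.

m = 22, z = 30, b = 14, a = 3

Row 5 has 32 + 25 + 7 + 28 − 3 − 7 = 82; the blank must be 104 − 82 = 22.
Column 5 has 10 + 14 + 14 + 22 − 1 + 15 = 74; the blank must be 104 − 74 = 30.
Row 4 has 26 + 1 + 3 + 30 + 11 + 19 = 90; the blank must be 104 − 90 = 14.
Row 1 has 29 + 13 + 18 + 10 + 24 + 7 = 101; the blank must be 104 − 101 = 3.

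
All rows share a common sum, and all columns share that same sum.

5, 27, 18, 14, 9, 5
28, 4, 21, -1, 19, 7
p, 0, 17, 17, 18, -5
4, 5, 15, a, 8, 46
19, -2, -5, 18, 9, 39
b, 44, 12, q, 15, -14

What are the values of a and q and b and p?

Rows 1 and 2 both sum to 78, so that's the common total.
Row 4: 4 + 5 + 15 + 8 + 46 = 78, so its missing entry is 78 − 78 = 0.
Column 4: 14 − 1 + 17 + 0 + 18 = 48, so its missing entry is 78 − 48 = 30.
Row 6: 44 + 12 + 30 + 15 − 14 = 87, so its missing entry is 78 − 87 = -9.
Row 3: 0 + 17 + 17 + 18 − 5 = 47, so its missing entry is 78 − 47 = 31.

a = 0, q = 30, b = -9, p = 31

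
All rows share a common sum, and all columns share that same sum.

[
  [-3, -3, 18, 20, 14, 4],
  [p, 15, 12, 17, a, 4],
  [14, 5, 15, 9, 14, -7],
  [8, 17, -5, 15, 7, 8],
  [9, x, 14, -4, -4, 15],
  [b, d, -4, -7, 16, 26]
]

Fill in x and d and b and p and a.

x = 20, d = -4, b = 23, p = -1, a = 3

Rows 1 and 3 both sum to 50, so that's the common total.
Column 5 has 14 + 14 + 7 − 4 + 16 = 47; the blank must be 50 − 47 = 3.
Row 2 has 15 + 12 + 17 + 3 + 4 = 51; the blank must be 50 − 51 = -1.
Column 1 has -3 − 1 + 14 + 8 + 9 = 27; the blank must be 50 − 27 = 23.
Row 6 has 23 − 4 − 7 + 16 + 26 = 54; the blank must be 50 − 54 = -4.
Row 5 has 9 + 14 − 4 − 4 + 15 = 30; the blank must be 50 − 30 = 20.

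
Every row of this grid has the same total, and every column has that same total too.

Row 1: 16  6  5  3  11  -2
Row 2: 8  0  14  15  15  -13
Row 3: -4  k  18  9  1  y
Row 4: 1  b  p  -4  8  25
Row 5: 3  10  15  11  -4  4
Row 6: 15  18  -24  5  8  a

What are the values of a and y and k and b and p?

Rows 1 and 2 both sum to 39, so that's the common total.
Row 6 has 15 + 18 − 24 + 5 + 8 = 22; the blank must be 39 − 22 = 17.
Column 3 has 5 + 14 + 18 + 15 − 24 = 28; the blank must be 39 − 28 = 11.
Row 4 has 1 + 11 − 4 + 8 + 25 = 41; the blank must be 39 − 41 = -2.
Column 2 has 6 + 0 − 2 + 10 + 18 = 32; the blank must be 39 − 32 = 7.
Row 3 has -4 + 7 + 18 + 9 + 1 = 31; the blank must be 39 − 31 = 8.

a = 17, y = 8, k = 7, b = -2, p = 11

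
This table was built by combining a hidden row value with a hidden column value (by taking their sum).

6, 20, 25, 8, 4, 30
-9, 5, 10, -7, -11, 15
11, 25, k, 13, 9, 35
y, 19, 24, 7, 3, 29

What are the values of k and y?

k = 30, y = 5

The difference between any two rows is the same in every column — this is an addition table with the headers hidden.
Row 3 minus row 1 is 13 − 8 = 5, so its entry in column 3 is 25 + 5 = 30.
Row 4 minus row 1 is 7 − 8 = -1, so its entry in column 1 is 6 + (-1) = 5.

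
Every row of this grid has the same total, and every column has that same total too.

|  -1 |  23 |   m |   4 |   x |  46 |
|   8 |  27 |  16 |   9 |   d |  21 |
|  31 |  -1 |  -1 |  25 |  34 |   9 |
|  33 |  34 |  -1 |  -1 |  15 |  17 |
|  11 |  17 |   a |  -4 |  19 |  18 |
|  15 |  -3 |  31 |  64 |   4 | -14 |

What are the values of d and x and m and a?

d = 16, x = 9, m = 16, a = 36

Rows 3 and 4 both sum to 97, so that's the common total.
Row 5 has 11 + 17 − 4 + 19 + 18 = 61; the blank must be 97 − 61 = 36.
Column 3 has 16 − 1 − 1 + 36 + 31 = 81; the blank must be 97 − 81 = 16.
Row 1 has -1 + 23 + 16 + 4 + 46 = 88; the blank must be 97 − 88 = 9.
Row 2 has 8 + 27 + 16 + 9 + 21 = 81; the blank must be 97 − 81 = 16.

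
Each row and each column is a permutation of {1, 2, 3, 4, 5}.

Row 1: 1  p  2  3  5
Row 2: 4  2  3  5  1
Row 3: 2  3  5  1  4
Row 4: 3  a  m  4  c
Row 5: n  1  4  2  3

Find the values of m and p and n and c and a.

m = 1, p = 4, n = 5, c = 2, a = 5

At (row 1, col 2): row 1 already has {1, 2, 3, 5}, so the value is 4.
At (row 5, col 1): row 5 already has {1, 2, 3, 4}, so the value is 5.
For row 4, column 5: column 5 already has {1, 3, 4, 5}; that leaves 2.
At (row 4, col 2): column 2 already has {1, 2, 3, 4}, so the value is 5.
Cell (4,3): row 4 already has {2, 3, 4, 5} → 1.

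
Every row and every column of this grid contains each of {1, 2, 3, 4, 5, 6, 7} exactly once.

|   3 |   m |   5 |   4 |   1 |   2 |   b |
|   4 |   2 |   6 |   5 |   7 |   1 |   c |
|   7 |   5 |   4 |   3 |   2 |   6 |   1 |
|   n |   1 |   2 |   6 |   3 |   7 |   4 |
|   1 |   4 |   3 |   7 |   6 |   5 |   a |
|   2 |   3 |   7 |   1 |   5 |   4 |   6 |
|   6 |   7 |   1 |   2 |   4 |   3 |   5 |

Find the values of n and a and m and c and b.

Cell (1,2): column 2 already has {1, 2, 3, 4, 5, 7} → 6.
For row 5, column 7: row 5 already has {1, 3, 4, 5, 6, 7}; that leaves 2.
For row 1, column 7: row 1 already has {1, 2, 3, 4, 5, 6}; that leaves 7.
Cell (4,1): row 4 already has {1, 2, 3, 4, 6, 7} → 5.
At (row 2, col 7): row 2 already has {1, 2, 4, 5, 6, 7}, so the value is 3.

n = 5, a = 2, m = 6, c = 3, b = 7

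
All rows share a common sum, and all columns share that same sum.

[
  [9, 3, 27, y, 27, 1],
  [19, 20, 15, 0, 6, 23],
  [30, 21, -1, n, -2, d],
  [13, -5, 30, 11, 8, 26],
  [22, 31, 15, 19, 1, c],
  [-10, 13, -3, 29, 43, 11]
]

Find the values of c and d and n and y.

Rows 2 and 4 both sum to 83, so that's the common total.
Row 5: 22 + 31 + 15 + 19 + 1 = 88, so its missing entry is 83 − 88 = -5.
Column 6: 1 + 23 + 26 − 5 + 11 = 56, so its missing entry is 83 − 56 = 27.
Row 3: 30 + 21 − 1 − 2 + 27 = 75, so its missing entry is 83 − 75 = 8.
Row 1: 9 + 3 + 27 + 27 + 1 = 67, so its missing entry is 83 − 67 = 16.

c = -5, d = 27, n = 8, y = 16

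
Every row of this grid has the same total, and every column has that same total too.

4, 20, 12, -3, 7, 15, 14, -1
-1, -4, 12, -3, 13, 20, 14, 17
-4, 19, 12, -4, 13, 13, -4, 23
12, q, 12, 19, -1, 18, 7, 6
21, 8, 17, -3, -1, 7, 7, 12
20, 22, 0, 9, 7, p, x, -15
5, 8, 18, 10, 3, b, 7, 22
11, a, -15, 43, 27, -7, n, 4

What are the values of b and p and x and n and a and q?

Rows 1 and 2 both sum to 68, so that's the common total.
Row 7 has 5 + 8 + 18 + 10 + 3 + 7 + 22 = 73; the blank must be 68 − 73 = -5.
Column 6 has 15 + 20 + 13 + 18 + 7 − 5 − 7 = 61; the blank must be 68 − 61 = 7.
Row 4 has 12 + 12 + 19 − 1 + 18 + 7 + 6 = 73; the blank must be 68 − 73 = -5.
Column 2 has 20 − 4 + 19 − 5 + 8 + 22 + 8 = 68; the blank must be 68 − 68 = 0.
Row 8 has 11 + 0 − 15 + 43 + 27 − 7 + 4 = 63; the blank must be 68 − 63 = 5.
Row 6 has 20 + 22 + 0 + 9 + 7 + 7 − 15 = 50; the blank must be 68 − 50 = 18.

b = -5, p = 7, x = 18, n = 5, a = 0, q = -5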